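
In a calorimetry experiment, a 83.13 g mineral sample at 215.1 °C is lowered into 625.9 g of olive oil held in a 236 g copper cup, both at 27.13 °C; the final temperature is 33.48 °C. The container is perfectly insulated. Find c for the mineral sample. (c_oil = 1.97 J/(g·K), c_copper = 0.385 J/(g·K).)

Heat gained plus heat lost sum to zero:
83.13×c×(33.48 − 215.1) + 625.9×1.97×(33.48 − 27.13) + 236×0.385×(33.48 − 27.13) = 0
-15098 c = -8406.7
c = -8406.7/-15098 ≈ 0.5568 J/(g·K)

c ≈ 0.557 J/(g·K)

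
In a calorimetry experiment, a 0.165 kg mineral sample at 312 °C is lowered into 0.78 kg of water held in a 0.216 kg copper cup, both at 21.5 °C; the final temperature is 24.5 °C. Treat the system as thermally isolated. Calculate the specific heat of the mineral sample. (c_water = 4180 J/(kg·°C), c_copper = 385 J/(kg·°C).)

c ≈ 211 J/(kg·°C)

Net heat exchanged in the isolated system is zero:
0.165·c·(24.5 − 312) + 0.78·4180·(24.5 − 21.5) + 0.216·385·(24.5 − 21.5) = 0
-47.44 c = -10031
c = -10031/-47.44 ≈ 211.5 J/(kg·°C)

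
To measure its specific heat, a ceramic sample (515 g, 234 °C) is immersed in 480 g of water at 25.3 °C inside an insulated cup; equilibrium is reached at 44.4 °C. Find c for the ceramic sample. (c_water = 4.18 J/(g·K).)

Conservation of energy gives ΣQ = 0:
515×c×(44.4 − 234) + 480×4.18×(44.4 − 25.3) = 0
-97644 c = -38322
c = -38322/-97644 ≈ 0.3925 J/(g·K)

c ≈ 0.392 J/(g·K)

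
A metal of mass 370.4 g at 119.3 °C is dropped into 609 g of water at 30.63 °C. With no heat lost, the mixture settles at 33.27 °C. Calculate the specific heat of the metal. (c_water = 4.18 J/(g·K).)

c ≈ 0.211 J/(g·K)

Energy conservation, ΣQ = 0:
370.4·c·(33.27 − 119.3) + 609·4.18·(33.27 − 30.63) = 0
-31866 c = -6720.4
c = -6720.4/-31866 ≈ 0.2109 J/(g·K)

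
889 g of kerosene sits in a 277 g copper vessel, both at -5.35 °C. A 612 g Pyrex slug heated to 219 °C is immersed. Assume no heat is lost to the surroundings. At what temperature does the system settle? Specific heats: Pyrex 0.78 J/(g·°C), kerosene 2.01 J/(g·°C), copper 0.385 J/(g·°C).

T_f ≈ 39.8 °C

Heat gained plus heat lost sum to zero:
612×0.78×(T − 219) + 889×2.01×(T − (-5.35)) + 277×0.385×(T − (-5.35)) = 0
477.36(T − 219) + 1786.9(T − (-5.35)) + 106.64(T − (-5.35)) = 0
(477.36 + 1786.9 + 106.64) T = 477.36×219 + 1786.9×(-5.35) + 106.64×(-5.35)
T = 94411/2370.9 ≈ 39.82 °C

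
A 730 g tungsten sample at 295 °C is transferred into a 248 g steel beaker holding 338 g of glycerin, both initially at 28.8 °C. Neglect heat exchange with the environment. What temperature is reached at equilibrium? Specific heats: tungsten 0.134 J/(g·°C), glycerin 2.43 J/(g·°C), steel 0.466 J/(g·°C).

T_f ≈ 54.0 °C

Heat gained plus heat lost sum to zero:
730*0.134*(T − 295) + 338*2.43*(T − 28.8) + 248*0.466*(T − 28.8) = 0
97.82(T − 295) + 821.34(T − 28.8) + 115.57(T − 28.8) = 0
(97.82 + 821.34 + 115.57) T = 97.82*295 + 821.34*28.8 + 115.57*28.8
T = 55840 / 1034.7 = 54 °C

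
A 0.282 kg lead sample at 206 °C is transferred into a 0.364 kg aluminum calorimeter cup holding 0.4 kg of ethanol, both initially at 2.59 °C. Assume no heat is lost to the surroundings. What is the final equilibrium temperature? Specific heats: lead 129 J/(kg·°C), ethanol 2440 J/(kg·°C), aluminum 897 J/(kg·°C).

Net heat exchanged in the isolated system is zero:
0.282*129*(T − 206) + 0.4*2440*(T − 2.59) + 0.364*897*(T − 2.59) = 0
36.38(T − 206) + 976(T − 2.59) + 326.51(T − 2.59) = 0
(36.38 + 976 + 326.51) T = 36.38*206 + 976*2.59 + 326.51*2.59
T = 10867/1338.9 ≈ 8.12 °C

T_f ≈ 8.1 °C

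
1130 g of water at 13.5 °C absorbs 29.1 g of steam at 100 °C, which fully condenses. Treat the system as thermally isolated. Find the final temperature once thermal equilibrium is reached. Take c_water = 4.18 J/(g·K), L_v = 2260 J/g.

Let T be the final temperature. ΣQ_i = 0:
condense steam: −29.1×2260 = −65766; condensate cools 100→T: 29.1×4.18×(T − 100) = 121.64(T − 100); original water: 4723.4(T − 13.5)
4845 T = 65766 + 12164 + 63766 = 141696
T ≈ 29.25 °C, under the boiling point, so the assumption holds.

T_f ≈ 29.2 °C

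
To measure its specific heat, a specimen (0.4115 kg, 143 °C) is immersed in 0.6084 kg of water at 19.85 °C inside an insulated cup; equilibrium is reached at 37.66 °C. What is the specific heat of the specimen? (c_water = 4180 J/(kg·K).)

Taking heat into each body as positive, Σ m c ΔT = 0:
0.4115·c·(37.66 − 143) + 0.6084·4180·(37.66 − 19.85) = 0
-43.35 c = -45293
c = -45293/-43.35 ≈ 1045 J/(kg·K)

c ≈ 1040 J/(kg·K)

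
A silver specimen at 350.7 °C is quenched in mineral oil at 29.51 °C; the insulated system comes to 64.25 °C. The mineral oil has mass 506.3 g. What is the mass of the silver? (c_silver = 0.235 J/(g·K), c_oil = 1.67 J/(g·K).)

m ≈ 436 g

|Q_silver| = |Q_oil|:
m·0.235·(350.7 − 64.25) = 506.3·1.67·(64.25 − 29.51)
67.32 m = 29373  ⇒  m ≈ 436.4 g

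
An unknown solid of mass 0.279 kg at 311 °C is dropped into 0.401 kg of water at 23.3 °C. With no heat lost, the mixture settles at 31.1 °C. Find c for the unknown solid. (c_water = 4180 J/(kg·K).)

m_s c (T_s − T_f) = m_water c_water (T_f − T_0):
0.279·c·(311 − 31.1) = 0.401·4180·(31.1 − 23.3)
78.09 c = 13074  ⇒  c ≈ 167.4 J/(kg·K)

c ≈ 167 J/(kg·K)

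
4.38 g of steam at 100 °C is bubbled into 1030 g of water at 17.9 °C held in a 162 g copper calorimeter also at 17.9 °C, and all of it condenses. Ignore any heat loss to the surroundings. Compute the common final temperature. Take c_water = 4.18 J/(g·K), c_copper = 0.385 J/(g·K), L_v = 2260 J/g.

T_f ≈ 20.5 °C

Sum of m c ΔT and latent-heat terms is zero:
condense steam: −4.38·2260 = −9898.8; condensed water 100 °C→T: 18.31(T − 100); original water: 4305.4(T − 17.9); cup: 62.37(T − 17.9)
4386.1 T = 9898.8 + 1830.8 + 78183 = 89913
T ≈ 20.50 °C, under the boiling point, so the assumption holds.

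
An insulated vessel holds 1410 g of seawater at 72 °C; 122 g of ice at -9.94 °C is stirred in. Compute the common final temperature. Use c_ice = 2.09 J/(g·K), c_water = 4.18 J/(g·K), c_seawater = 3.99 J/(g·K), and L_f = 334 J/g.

T_f ≈ 59.0 °C

Taking heat into each body as positive, Σ m c ΔT = 0:
ice -9.94→0 °C: 122·2.09·9.94 = 2534.5; latent heat to melt: 122·334 = 40748; warm the meltwater: 509.96 T; seawater cools: 1410·3.99·(T − 72) = 5625.9(T − 72)
6135.9 T = 405065 − 43283 = 361782
T ≈ 58.96 °C. Since T > 0 °C, the all-ice-melts assumption holds.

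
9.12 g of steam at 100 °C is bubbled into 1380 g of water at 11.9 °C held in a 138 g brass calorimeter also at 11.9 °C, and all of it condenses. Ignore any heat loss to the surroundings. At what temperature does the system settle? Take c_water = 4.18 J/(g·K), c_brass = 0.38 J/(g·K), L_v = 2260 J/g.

Conservation of energy gives ΣQ = 0:
condense steam: −9.12×2260 = −20611; condensate cools 100→T: 9.12×4.18×(T − 100) = 38.12(T − 100); water warms: 1380×4.18×(T − 11.9) = 5768.4(T − 11.9); cup: 52.44(T − 11.9)
5859 T = 20611 + 3812.2 + 69268 = 93691
T ≈ 15.99 °C (< 100 °C, so full condensation is consistent).

T_f ≈ 16.0 °C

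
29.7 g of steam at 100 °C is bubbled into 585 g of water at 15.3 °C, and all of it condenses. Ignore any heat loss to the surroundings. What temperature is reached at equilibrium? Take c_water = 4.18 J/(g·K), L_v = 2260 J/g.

Setting the total heat transfer to zero:
steam→water at 100 °C releases m L_v = 29.7·2260 = 67122
  condensate cools 100→T: 29.7·4.18·(T − 100) = 124.15(T − 100)
  water warms: 585·4.18·(T − 15.3) = 2445.3(T − 15.3)
2569.4 T = 67122 + 12415 + 37413 = 116950
T ≈ 45.52 °C (< 100 °C, so full condensation is consistent).

T_f ≈ 45.5 °C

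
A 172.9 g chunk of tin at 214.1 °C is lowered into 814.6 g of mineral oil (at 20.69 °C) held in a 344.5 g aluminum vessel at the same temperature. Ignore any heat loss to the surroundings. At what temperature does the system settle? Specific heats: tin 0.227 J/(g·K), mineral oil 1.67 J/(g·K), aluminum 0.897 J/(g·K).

T_f ≈ 25.1 °C

Net heat exchanged in the isolated system is zero:
172.9×0.227×(T − 214.1) + 814.6×1.67×(T − 20.69) + 344.5×0.897×(T − 20.69) = 0
39.25(T − 214.1) + 1360.4(T − 20.69) + 309.02(T − 20.69) = 0
(39.25 + 1360.4 + 309.02) T = 39.25×214.1 + 1360.4×20.69 + 309.02×20.69
T ≈ 25.13 °C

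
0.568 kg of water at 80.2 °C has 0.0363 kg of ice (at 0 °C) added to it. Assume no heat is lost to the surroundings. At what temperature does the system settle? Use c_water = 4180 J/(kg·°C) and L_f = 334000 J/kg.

Conservation of energy gives ΣQ = 0:
melt ice: 0.0363·334000 = 12124
  warm the meltwater: 151.73 T
  water cools: 0.568·4180·(T − 80.2) = 2374.2(T − 80.2)
2526 T = 190414 − 12124 = 178290
T ≈ 70.58 °C. Since T > 0 °C, the all-ice-melts assumption holds.

T_f ≈ 70.6 °C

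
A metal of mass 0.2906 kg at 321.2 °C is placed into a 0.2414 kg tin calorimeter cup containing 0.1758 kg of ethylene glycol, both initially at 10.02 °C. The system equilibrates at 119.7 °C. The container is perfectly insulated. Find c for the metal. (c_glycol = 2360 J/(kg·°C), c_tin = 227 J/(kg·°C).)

Heat gained plus heat lost sum to zero:
0.2906·c·(119.7 − 321.2) + 0.1758·2360·(119.7 − 10.02) + 0.2414·227·(119.7 − 10.02) = 0
-58.56 c = -51515
c = -51515/-58.56 ≈ 879.8 J/(kg·°C)

c ≈ 880 J/(kg·°C)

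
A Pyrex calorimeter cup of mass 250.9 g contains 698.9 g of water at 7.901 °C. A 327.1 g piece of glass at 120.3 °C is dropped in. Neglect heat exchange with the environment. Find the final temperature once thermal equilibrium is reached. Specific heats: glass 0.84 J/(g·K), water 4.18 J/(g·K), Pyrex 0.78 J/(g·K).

Taking heat into each body as positive, Σ m c ΔT = 0:
327.1×0.84×(T − 120.3) + 698.9×4.18×(T − 7.901) + 250.9×0.78×(T − 7.901) = 0
3391.9 T = 57682
T = 57682/3391.9 ≈ 17.01 °C

T_f ≈ 17.0 °C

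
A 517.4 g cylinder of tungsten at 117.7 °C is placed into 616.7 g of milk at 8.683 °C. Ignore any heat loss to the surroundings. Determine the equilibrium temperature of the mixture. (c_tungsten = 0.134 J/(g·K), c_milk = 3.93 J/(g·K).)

T_f ≈ 11.7 °C

|Q_tungsten| = |Q_milk|:
517.4×0.134×(117.7 − T) = 616.7×3.93×(T − 8.683)
69.33(117.7 − T) = 2423.6(T − 8.683)
2493 T = 29205  ⇒  T ≈ 11.71 °C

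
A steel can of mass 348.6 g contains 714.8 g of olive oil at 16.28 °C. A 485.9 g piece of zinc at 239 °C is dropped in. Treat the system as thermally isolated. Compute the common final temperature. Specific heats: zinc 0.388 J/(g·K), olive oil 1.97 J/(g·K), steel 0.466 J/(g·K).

T_f ≈ 40.1 °C

Heat gained plus heat lost sum to zero:
485.9×0.388×(T − 239) + 714.8×1.97×(T − 16.28) + 348.6×0.466×(T − 16.28) = 0
188.53(T − 239) + 1408.2(T − 16.28) + 162.45(T − 16.28) = 0
(188.53 + 1408.2 + 162.45) T = 188.53×239 + 1408.2×16.28 + 162.45×16.28
T = 70628 / 1759.1 = 40.1 °C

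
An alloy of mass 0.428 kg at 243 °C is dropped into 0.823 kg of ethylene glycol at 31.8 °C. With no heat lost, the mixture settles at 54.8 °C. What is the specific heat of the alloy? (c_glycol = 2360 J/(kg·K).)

m_s c (T_s − T_f) = m_glycol c_glycol (T_f − T_0):
0.428·c·(243 − 54.8) = 0.823·2360·(54.8 − 31.8)
80.55 c = 44672  ⇒  c ≈ 554.6 J/(kg·K)

c ≈ 555 J/(kg·K)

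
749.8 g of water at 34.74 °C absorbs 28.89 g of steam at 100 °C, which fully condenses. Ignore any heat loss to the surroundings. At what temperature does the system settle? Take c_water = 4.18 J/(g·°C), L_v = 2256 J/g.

Conservation of energy gives ΣQ = 0:
steam→water at 100 °C releases m L_v = 28.89·2256 = 65176
  condensed water 100 °C→T: 120.76(T − 100)
  water warms: 749.8·4.18·(T − 34.74) = 3134.2(T − 34.74)
3254.9 T = 65176 + 12076 + 108881 = 186133
T ≈ 57.18 °C, under the boiling point, so the assumption holds.

T_f ≈ 57.2 °C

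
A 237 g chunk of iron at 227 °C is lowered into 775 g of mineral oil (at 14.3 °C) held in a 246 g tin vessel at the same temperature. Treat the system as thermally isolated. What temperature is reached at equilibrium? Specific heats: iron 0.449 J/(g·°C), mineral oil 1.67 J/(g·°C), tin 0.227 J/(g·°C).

T_f ≈ 29.8 °C

Let T be the final temperature. ΣQ_i = 0:
237×0.449×(T − 227) + 775×1.67×(T − 14.3) + 246×0.227×(T − 14.3) = 0
106.41(T − 227) + 1294.2(T − 14.3) + 55.84(T − 14.3) = 0
1456.5 T = 43462
T = 43462/1456.5 ≈ 29.84 °C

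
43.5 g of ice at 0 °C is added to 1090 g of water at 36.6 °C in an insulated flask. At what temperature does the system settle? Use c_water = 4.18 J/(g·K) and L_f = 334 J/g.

T_f ≈ 32.1 °C

Let T be the final temperature. ΣQ_i = 0:
melt ice: 43.5×334 = 14529; meltwater 0→T: 43.5×4.18×T = 181.83 T; water: 4556.2(T − 36.6)
4738 T = 166757 − 14529 = 152228
T ≈ 32.13 °C. Since T > 0 °C, the all-ice-melts assumption holds.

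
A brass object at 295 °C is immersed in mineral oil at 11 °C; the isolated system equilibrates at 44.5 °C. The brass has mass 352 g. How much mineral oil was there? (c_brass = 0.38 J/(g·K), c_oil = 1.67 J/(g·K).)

m ≈ 599 g

Heat gained plus heat lost sum to zero:
352×0.38×(44.5 − 295) + m×1.67×(44.5 − 11) = 0
55.95 m = 33507
m = 33507/55.95 ≈ 598.9 g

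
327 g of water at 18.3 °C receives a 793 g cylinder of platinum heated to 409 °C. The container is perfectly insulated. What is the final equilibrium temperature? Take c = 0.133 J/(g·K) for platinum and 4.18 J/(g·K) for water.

T_f ≈ 46.3 °C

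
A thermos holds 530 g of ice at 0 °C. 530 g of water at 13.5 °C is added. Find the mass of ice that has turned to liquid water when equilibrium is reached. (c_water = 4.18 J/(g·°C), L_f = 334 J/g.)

m_melted ≈ 89.5 g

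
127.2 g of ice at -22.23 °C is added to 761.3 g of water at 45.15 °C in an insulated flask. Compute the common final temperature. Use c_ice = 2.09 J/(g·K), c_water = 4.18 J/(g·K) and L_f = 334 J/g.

Let T be the final temperature. ΣQ_i = 0:
ice -22.23→0 °C: 127.2·2.09·22.23 = 5909.8
  melt ice: 127.2·334 = 42485
  warm the meltwater: 531.7 T
  water: 3182.2(T − 45.15)
3713.9 T = 143678 − 48395 = 95283
T ≈ 25.66 °C (positive, so assuming full melt was valid).

T_f ≈ 25.7 °C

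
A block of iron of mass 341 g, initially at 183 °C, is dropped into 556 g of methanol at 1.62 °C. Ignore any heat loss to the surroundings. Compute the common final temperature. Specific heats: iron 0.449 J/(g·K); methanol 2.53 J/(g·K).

T_f = Σ m_i c_i T_i / Σ m_i c_i:
T_f = (153.11*183 + 1406.7*1.62) / (153.11 + 1406.7)
    = 30298 / 1559.8 ≈ 19.42 °C

T_f ≈ 19.4 °C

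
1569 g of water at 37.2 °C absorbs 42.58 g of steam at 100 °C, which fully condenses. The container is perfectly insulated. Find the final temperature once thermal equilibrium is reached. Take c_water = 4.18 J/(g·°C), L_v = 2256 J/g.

T_f ≈ 53.1 °C

Sum of m c ΔT and latent-heat terms is zero:
latent heat released on condensation: 42.58×2256 = 96060; condensate cools 100→T: 42.58×4.18×(T − 100) = 177.98(T − 100); original water: 6558.4(T − 37.2)
6736.4 T = 96060 + 17798 + 243973 = 357832
T ≈ 53.12 °C, under the boiling point, so the assumption holds.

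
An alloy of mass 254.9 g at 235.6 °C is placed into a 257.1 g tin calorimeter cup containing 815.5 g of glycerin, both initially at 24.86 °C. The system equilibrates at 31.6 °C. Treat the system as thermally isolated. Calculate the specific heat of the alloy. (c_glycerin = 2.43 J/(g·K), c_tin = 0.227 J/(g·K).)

Conservation of energy gives ΣQ = 0:
254.9·c·(31.6 − 235.6) + 815.5·2.43·(31.6 − 24.86) + 257.1·0.227·(31.6 − 24.86) = 0
-52000 c = -13750
c = -13750/-52000 ≈ 0.2644 J/(g·K)

c ≈ 0.264 J/(g·K)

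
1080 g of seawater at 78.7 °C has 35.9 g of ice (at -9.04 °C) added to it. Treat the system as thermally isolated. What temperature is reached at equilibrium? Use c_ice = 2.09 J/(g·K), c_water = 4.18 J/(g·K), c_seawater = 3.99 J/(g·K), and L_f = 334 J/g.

T_f ≈ 73.2 °C

Energy conservation, ΣQ = 0:
warm ice to 0 °C: 35.9·2.09·(0 − (-9.04)) = 678.28; fusion: m_ice L_f = 35.9·334 = 11991; warm the meltwater: 150.06 T; seawater cools: 1080·3.99·(T − 78.7) = 4309.2(T − 78.7)
4459.3 T = 339134 − 12669 = 326465
T ≈ 73.21 °C (positive, so assuming full melt was valid).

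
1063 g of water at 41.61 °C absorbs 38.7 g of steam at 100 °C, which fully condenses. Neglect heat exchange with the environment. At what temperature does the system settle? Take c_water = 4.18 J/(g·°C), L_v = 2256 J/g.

T_f ≈ 62.6 °C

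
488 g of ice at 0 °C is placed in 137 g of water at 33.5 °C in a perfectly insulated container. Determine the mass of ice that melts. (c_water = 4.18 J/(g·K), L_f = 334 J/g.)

m_melted ≈ 57.4 g

Heat available from the water dropping to 0 °C: 137·4.18·33.5 = 19184 J.
Fully melting the ice requires m_ice L_f = 488·334 = 162992 J.
19184 J < 162992 J, so only part of the ice melts and the system sits at 0 °C.
m_melted·334 = 19184  ⇒  m_melted ≈ 57.44 g.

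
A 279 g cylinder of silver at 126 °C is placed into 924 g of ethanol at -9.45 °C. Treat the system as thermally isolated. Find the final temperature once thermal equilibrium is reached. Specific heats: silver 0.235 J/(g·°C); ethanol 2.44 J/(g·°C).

|Q_silver| = |Q_ethanol|:
279×0.235×(126 − T) = 924×2.44×(T − (-9.45))
65.56(126 − T) = 2254.6(T − (-9.45))
2320.1 T = -13044  ⇒  T ≈ -5.62 °C

T_f ≈ -5.6 °C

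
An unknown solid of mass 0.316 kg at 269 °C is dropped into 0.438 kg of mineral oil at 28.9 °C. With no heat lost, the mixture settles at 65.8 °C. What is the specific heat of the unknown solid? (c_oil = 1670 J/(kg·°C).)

c ≈ 420 J/(kg·°C)

Heat gained plus heat lost sum to zero:
0.316·c·(65.8 − 269) + 0.438·1670·(65.8 − 28.9) = 0
-64.21 c = -26991
c = -26991/-64.21 ≈ 420.3 J/(kg·°C)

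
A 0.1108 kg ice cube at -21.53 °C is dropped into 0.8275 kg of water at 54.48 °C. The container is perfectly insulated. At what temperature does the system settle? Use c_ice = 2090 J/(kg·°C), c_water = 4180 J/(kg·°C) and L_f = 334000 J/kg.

T_f ≈ 37.3 °C

Energy conservation, ΣQ = 0:
warm ice to 0 °C: 0.1108·2090·(0 − (-21.53)) = 4985.7
  latent heat to melt: 0.1108·334000 = 37007
  warm the meltwater: 463.14 T
  water cools: 0.8275·4180·(T − 54.48) = 3459(T − 54.48)
3922.1 T = 188444 − 41993 = 146451
T ≈ 37.34 °C (positive, so assuming full melt was valid).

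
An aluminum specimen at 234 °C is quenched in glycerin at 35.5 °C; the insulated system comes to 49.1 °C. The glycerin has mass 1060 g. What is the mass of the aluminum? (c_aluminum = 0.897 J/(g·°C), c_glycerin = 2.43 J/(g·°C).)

Setting the total heat transfer to zero:
m×0.897×(49.1 − 234) + 1060×2.43×(49.1 − 35.5) = 0
-165.86 m = -35031
m = -35031/-165.86 ≈ 211.2 g

m ≈ 211 g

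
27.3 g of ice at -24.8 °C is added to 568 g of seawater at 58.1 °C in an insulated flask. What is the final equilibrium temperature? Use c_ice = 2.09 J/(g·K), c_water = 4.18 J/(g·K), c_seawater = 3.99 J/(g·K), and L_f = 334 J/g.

T_f ≈ 50.9 °C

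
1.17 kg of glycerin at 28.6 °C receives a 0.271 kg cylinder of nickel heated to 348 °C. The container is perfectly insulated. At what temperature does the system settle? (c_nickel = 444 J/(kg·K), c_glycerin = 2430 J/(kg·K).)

T_f ≈ 41.6 °C

T_f is the heat-capacity-weighted average of the initial temperatures:
T_f = (120.32*348 + 2843.1*28.6) / (120.32 + 2843.1)
    = 123185 / 2963.4 ≈ 41.57 °C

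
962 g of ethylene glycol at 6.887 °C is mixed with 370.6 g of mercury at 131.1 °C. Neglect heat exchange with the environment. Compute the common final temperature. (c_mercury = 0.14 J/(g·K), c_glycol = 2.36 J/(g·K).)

T_f ≈ 9.7 °C

T_f is the heat-capacity-weighted average of the initial temperatures:
T_f = (51.88*131.1 + 2270.3*6.887) / (51.88 + 2270.3)
    = 22438 / 2322.2 ≈ 9.66 °C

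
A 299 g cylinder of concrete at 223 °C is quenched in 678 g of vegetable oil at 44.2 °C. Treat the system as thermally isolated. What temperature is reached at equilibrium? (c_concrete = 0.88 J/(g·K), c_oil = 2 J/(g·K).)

Heat lost by the concrete equals heat gained by the oil:
299*0.88*(223 − T) = 678*2*(T − 44.2)
263.12(223 − T) = 1356(T − 44.2)
1619.1 T = 118611  ⇒  T ≈ 73.26 °C

T_f ≈ 73.3 °C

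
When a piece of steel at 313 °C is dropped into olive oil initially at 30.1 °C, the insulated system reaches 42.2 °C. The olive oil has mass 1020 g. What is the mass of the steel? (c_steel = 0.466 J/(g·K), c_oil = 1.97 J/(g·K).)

m ≈ 193 g

Conservation of energy gives ΣQ = 0:
m×0.466×(42.2 − 313) + 1020×1.97×(42.2 − 30.1) = 0
-126.19 m = -24314
m = -24314/-126.19 ≈ 192.7 g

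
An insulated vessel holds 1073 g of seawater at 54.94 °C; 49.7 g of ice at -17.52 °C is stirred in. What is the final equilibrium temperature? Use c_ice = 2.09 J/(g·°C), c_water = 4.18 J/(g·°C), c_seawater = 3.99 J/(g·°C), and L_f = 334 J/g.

T_f ≈ 48.3 °C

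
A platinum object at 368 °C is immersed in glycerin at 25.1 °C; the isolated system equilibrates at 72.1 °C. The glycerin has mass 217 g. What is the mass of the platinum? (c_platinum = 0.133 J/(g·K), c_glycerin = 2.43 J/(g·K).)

Energy conservation, ΣQ = 0:
m×0.133×(72.1 − 368) + 217×2.43×(72.1 − 25.1) = 0
-39.35 m = -24784
m = -24784/-39.35 ≈ 629.7 g

m ≈ 630 g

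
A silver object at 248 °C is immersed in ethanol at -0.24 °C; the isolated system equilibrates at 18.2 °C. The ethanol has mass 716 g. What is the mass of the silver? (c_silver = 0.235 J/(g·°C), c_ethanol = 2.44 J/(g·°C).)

Heat lost by the silver = heat gained by the ethanol:
m·0.235·(248 − 18.2) = 716·2.44·(18.2 − (-0.24))
54 m = 32215  ⇒  m ≈ 596.5 g

m ≈ 597 g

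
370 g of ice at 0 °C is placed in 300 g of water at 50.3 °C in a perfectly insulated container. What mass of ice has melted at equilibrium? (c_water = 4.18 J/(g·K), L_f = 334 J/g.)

m_melted ≈ 189 g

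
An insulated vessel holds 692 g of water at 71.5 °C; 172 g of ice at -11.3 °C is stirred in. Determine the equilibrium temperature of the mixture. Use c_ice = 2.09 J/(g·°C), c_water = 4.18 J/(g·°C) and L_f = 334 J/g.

Taking heat into each body as positive, Σ m c ΔT = 0:
warm ice to 0 °C: 172·2.09·(0 − (-11.3)) = 4062.1; fusion: m_ice L_f = 172·334 = 57448; warm the meltwater: 718.96 T; water cools: 692·4.18·(T − 71.5) = 2892.6(T − 71.5)
3611.5 T = 206818 − 61510 = 145308
T ≈ 40.23 °C. Since T > 0 °C, the all-ice-melts assumption holds.

T_f ≈ 40.2 °C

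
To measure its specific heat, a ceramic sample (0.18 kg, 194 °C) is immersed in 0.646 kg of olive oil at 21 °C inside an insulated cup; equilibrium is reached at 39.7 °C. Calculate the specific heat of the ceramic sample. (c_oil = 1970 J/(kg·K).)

c ≈ 857 J/(kg·K)

Heat lost by the ceramic sample = heat gained by the oil:
0.18×c×(194 − 39.7) = 0.646×1970×(39.7 − 21)
27.77 c = 23798  ⇒  c ≈ 856.8 J/(kg·K)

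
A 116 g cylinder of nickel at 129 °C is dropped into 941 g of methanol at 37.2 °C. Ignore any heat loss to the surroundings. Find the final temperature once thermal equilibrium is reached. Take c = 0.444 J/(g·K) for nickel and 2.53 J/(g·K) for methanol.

T_f ≈ 39.1 °C

Net heat exchanged in the isolated system is zero:
116·0.444·(T − 129) + 941·2.53·(T − 37.2) = 0
51.5(T − 129) + 2380.7(T − 37.2) = 0
2432.2 T = 95207
T = 95207/2432.2 ≈ 39.14 °C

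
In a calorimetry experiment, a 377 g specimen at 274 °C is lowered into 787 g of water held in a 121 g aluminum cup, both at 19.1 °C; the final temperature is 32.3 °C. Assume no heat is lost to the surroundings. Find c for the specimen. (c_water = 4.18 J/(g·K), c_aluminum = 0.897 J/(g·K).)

Setting the total heat transfer to zero:
377·c·(32.3 − 274) + 787·4.18·(32.3 − 19.1) + 121·0.897·(32.3 − 19.1) = 0
-91121 c = -44856
c = -44856/-91121 ≈ 0.4923 J/(g·K)

c ≈ 0.492 J/(g·K)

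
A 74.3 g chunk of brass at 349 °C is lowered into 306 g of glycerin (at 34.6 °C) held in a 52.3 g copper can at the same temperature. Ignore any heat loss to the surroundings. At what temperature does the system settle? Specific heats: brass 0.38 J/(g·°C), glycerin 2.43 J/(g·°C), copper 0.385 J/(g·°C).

Conservation of energy gives ΣQ = 0:
74.3·0.38·(T − 349) + 306·2.43·(T − 34.6) + 52.3·0.385·(T − 34.6) = 0
28.23(T − 349) + 743.58(T − 34.6) + 20.14(T − 34.6) = 0
(28.23 + 743.58 + 20.14) T = 28.23·349 + 743.58·34.6 + 20.14·34.6
T ≈ 45.81 °C

T_f ≈ 45.8 °C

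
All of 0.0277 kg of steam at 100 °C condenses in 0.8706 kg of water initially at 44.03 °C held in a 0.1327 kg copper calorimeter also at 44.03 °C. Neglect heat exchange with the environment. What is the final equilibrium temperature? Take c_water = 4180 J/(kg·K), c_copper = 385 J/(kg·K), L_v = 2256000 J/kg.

Energy conservation, ΣQ = 0:
condense steam: −0.0277·2256000 = −62491
  condensate cools 100→T: 0.0277·4180·(T − 100) = 115.79(T − 100)
  original water: 3639.1(T − 44.03)
  cup: 51.09(T − 44.03)
3806 T = 62491 + 11579 + 162479 = 236549
T ≈ 62.15 °C — below 100 °C, confirming all the steam condensed.

T_f ≈ 62.2 °C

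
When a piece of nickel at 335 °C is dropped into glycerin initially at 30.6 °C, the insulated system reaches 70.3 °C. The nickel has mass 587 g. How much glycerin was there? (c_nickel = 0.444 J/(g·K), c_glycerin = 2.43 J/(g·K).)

m ≈ 715 g

|Q_nickel| = |Q_glycerin|:
587·0.444·(335 − 70.3) = m·2.43·(70.3 − 30.6)
96.47 m = 68988  ⇒  m ≈ 715.1 g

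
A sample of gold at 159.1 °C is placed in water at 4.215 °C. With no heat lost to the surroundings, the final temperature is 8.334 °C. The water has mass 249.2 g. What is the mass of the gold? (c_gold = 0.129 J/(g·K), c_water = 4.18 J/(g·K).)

m ≈ 221 g

|Q_gold| = |Q_water|:
m·0.129·(159.1 − 8.334) = 249.2·4.18·(8.334 − 4.215)
19.45 m = 4290.6  ⇒  m ≈ 220.6 g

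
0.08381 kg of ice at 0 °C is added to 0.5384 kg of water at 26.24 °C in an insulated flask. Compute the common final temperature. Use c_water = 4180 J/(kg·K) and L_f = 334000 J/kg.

Energy conservation, ΣQ = 0:
latent heat to melt: 0.08381·334000 = 27993; meltwater 0→T: 0.08381·4180·T = 350.33 T; water: 2250.5(T − 26.24)
2600.8 T = 59053 − 27993 = 31061
T ≈ 11.94 °C — above 0 °C, consistent with complete melting.

T_f ≈ 11.9 °C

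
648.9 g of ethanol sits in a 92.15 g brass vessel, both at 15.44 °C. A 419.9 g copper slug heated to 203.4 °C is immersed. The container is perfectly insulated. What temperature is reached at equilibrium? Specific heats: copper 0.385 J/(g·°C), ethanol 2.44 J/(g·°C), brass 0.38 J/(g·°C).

T_f ≈ 32.5 °C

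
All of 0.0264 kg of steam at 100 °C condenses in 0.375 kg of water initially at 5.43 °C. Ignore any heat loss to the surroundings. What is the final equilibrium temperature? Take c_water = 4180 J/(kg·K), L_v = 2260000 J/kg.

T_f ≈ 47.2 °C

Energy balance with sensible and latent terms:
steam→water at 100 °C releases m L_v = 0.0264×2260000 = 59664; condensate cools 100→T: 0.0264×4180×(T − 100) = 110.35(T − 100); water warms: 0.375×4180×(T − 5.43) = 1567.5(T − 5.43)
1677.9 T = 59664 + 11035 + 8511.5 = 79211
T ≈ 47.21 °C (< 100 °C, so full condensation is consistent).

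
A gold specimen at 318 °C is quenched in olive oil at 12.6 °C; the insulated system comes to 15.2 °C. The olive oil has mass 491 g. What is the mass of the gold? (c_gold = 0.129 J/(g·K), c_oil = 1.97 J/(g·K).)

Taking heat into each body as positive, Σ m c ΔT = 0:
m×0.129×(15.2 − 318) + 491×1.97×(15.2 − 12.6) = 0
-39.06 m = -2514.9
m = -2514.9/-39.06 ≈ 64.38 g

m ≈ 64.4 g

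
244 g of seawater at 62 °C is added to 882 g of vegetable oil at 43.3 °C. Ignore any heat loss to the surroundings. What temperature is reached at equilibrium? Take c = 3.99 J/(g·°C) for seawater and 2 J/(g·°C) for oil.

Taking heat into each body as positive, Σ m c ΔT = 0:
244*3.99*(T − 62) + 882*2*(T − 43.3) = 0
(973.56 + 1764) T = 973.56*62 + 1764*43.3
T = 136742 / 2737.6 = 50 °C

T_f ≈ 50.0 °C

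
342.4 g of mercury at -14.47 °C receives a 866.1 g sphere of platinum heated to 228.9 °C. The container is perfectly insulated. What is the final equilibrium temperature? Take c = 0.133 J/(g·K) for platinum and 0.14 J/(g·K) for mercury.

|Q_platinum| = |Q_mercury|:
866.1×0.133×(228.9 − T) = 342.4×0.14×(T − (-14.47))
115.19(228.9 − T) = 47.94(T − (-14.47))
163.13 T = 25674  ⇒  T ≈ 157.38 °C

T_f ≈ 157.4 °C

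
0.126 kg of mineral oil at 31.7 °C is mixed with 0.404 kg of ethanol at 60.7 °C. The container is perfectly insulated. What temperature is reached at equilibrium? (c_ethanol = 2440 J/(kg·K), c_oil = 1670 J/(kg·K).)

With ΣQ=0 the equilibrium temperature is the m·c-weighted mean:
T_f = (985.76·60.7 + 210.42·31.7) / (985.76 + 210.42)
    = 66506 / 1196.2 ≈ 55.60 °C

T_f ≈ 55.6 °C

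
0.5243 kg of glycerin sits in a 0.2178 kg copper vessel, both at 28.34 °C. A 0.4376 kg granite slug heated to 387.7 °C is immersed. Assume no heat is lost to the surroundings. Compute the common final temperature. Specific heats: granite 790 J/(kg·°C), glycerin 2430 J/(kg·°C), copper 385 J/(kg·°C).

T_f ≈ 101.3 °C

Setting the total heat transfer to zero:
0.4376×790×(T − 387.7) + 0.5243×2430×(T − 28.34) + 0.2178×385×(T − 28.34) = 0
345.7(T − 387.7) + 1274(T − 28.34) + 83.85(T − 28.34) = 0
1703.6 T = 172512
T = 172512 / 1703.6 = 101 °C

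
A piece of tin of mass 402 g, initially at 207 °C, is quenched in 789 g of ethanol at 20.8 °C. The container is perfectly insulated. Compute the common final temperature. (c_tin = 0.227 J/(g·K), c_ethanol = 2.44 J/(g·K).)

Set heat shed by the hot body equal to heat absorbed by the cold body:
402*0.227*(207 − T) = 789*2.44*(T − 20.8)
91.25(207 − T) = 1925.2(T − 20.8)
2016.4 T = 58933  ⇒  T ≈ 29.23 °C

T_f ≈ 29.2 °C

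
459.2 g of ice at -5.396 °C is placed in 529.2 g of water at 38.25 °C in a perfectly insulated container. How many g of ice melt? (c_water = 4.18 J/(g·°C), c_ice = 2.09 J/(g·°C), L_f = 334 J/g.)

m_melted ≈ 238 g

Heat available from the water dropping to 0 °C: 529.2·4.18·38.25 = 84611 J.
Warming the ice to 0 °C takes 459.2·2.09·5.396 = 5178.7 J, leaving 79432 J for melting.
Melting all 459.2 g of ice would need 459.2·334 = 153373 J.
Since 79432 < 153373 J, not all the ice melts; equilibrium is at 0 °C.
m_melt = 79432 / L_f = 237.8 g.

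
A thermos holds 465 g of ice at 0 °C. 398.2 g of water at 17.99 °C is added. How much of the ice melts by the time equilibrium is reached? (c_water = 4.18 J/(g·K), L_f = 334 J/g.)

m_melted ≈ 89.7 g

Cooling the water to 0 °C releases 398.2·4.18·17.99 = 29944 J.
Melting all 465 g of ice would need 465·334 = 155310 J.
Since 29944 < 155310 J, not all the ice melts; equilibrium is at 0 °C.
m_melt = 29944 / L_f = 89.65 g.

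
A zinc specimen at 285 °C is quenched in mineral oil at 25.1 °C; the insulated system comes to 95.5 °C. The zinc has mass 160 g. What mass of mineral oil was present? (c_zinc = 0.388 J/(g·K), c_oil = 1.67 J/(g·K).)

m ≈ 100 g

Heat gained plus heat lost sum to zero:
160×0.388×(95.5 − 285) + m×1.67×(95.5 − 25.1) = 0
117.57 m = 11764
m = 11764/117.57 ≈ 100.1 g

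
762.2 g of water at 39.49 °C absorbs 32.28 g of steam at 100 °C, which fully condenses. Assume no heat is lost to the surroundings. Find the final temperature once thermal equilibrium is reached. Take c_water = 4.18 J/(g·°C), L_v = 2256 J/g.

T_f ≈ 63.9 °C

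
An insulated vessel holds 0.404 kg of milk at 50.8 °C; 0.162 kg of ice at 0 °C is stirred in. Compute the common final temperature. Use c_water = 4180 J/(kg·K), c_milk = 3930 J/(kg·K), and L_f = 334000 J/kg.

T_f ≈ 11.7 °C

Sum of m c ΔT and latent-heat terms is zero:
melt ice: 0.162·334000 = 54108; warm the meltwater: 677.16 T; milk: 1587.7(T − 50.8)
2264.9 T = 80656 − 54108 = 26548
T ≈ 11.72 °C — above 0 °C, consistent with complete melting.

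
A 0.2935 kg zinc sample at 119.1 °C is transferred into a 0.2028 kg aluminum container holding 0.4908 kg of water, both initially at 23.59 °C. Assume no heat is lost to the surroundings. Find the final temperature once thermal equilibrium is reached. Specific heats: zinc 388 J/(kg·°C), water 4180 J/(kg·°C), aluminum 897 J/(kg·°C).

Heat gained plus heat lost sum to zero:
0.2935×388×(T − 119.1) + 0.4908×4180×(T − 23.59) + 0.2028×897×(T − 23.59) = 0
2347.3 T = 66250
T ≈ 28.22 °C

T_f ≈ 28.2 °C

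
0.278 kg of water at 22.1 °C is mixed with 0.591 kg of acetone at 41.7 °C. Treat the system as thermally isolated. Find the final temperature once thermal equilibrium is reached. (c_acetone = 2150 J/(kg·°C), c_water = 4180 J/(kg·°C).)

Heat lost by the acetone equals heat gained by the water:
0.591*2150*(41.7 − T) = 0.278*4180*(T − 22.1)
1270.6(41.7 − T) = 1162(T − 22.1)
2432.7 T = 78667  ⇒  T ≈ 32.34 °C

T_f ≈ 32.3 °C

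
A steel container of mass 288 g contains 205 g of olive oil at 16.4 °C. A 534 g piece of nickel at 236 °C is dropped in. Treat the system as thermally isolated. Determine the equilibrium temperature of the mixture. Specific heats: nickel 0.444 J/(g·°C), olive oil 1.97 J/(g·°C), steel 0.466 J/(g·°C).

Energy conservation, ΣQ = 0:
534×0.444×(T − 236) + 205×1.97×(T − 16.4) + 288×0.466×(T − 16.4) = 0
237.1(T − 236) + 403.85(T − 16.4) + 134.21(T − 16.4) = 0
(237.1 + 403.85 + 134.21) T = 237.1×236 + 403.85×16.4 + 134.21×16.4
T = 64779/775.15 ≈ 83.57 °C

T_f ≈ 83.6 °C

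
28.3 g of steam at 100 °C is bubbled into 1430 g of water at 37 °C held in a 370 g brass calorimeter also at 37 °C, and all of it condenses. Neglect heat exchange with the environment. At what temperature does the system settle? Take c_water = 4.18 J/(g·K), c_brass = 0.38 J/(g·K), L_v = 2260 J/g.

Taking heat into each body as positive, Σ m c ΔT = 0:
steam→water at 100 °C releases m L_v = 28.3·2260 = 63958
  condensate cools 100→T: 28.3·4.18·(T − 100) = 118.29(T − 100)
  water warms: 1430·4.18·(T − 37) = 5977.4(T − 37)
  brass cup: 370·0.38·(T − 37) = 140.6(T − 37)
6236.3 T = 63958 + 11829 + 226366 = 302153
T ≈ 48.45 °C (< 100 °C, so full condensation is consistent).

T_f ≈ 48.5 °C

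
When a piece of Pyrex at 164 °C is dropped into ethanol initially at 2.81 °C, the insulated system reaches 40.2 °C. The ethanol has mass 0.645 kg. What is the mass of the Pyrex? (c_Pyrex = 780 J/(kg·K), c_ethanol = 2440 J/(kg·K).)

Heat lost by the Pyrex = heat gained by the ethanol:
m×780×(164 − 40.2) = 0.645×2440×(40.2 − 2.81)
96564 m = 58844  ⇒  m ≈ 0.6094 kg

m ≈ 0.609 kg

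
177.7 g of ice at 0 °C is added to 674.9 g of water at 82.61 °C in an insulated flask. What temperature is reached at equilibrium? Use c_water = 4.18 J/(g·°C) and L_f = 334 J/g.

Taking heat into each body as positive, Σ m c ΔT = 0:
latent heat to melt: 177.7×334 = 59352
  warm the meltwater: 742.79 T
  water: 2821.1(T − 82.61)
3563.9 T = 233050 − 59352 = 173698
T ≈ 48.74 °C (positive, so assuming full melt was valid).

T_f ≈ 48.7 °C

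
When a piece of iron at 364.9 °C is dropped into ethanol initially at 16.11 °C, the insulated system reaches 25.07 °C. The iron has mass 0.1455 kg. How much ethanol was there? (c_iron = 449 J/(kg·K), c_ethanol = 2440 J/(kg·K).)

m ≈ 1.02 kg

Energy conservation, ΣQ = 0:
0.1455×449×(25.07 − 364.9) + m×2440×(25.07 − 16.11) = 0
21862 m = 22201
m = 22201/21862 ≈ 1.015 kg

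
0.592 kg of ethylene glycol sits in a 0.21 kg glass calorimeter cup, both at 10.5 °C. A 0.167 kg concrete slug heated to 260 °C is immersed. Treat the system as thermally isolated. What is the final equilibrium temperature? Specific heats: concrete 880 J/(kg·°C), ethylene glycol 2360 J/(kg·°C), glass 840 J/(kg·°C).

T_f ≈ 31.8 °C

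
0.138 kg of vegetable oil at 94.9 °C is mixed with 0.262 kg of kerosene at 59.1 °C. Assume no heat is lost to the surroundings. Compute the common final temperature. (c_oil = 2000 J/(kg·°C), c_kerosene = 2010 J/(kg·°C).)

Set heat shed by the hot body equal to heat absorbed by the cold body:
0.138×2000×(94.9 − T) = 0.262×2010×(T − 59.1)
276(94.9 − T) = 526.62(T − 59.1)
802.62 T = 57316  ⇒  T ≈ 71.41 °C

T_f ≈ 71.4 °C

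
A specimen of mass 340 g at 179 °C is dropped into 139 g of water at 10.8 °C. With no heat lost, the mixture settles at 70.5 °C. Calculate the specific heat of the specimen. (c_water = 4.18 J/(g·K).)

Net heat exchanged in the isolated system is zero:
340×c×(70.5 − 179) + 139×4.18×(70.5 − 10.8) = 0
-36890 c = -34687
c = -34687/-36890 ≈ 0.9403 J/(g·K)

c ≈ 0.94 J/(g·K)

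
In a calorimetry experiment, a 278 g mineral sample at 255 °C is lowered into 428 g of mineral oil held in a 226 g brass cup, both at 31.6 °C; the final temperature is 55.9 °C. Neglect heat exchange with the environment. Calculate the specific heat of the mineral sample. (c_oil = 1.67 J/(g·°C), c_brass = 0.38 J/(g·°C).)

c ≈ 0.352 J/(g·°C)

Net heat exchanged in the isolated system is zero:
278·c·(55.9 − 255) + 428·1.67·(55.9 − 31.6) + 226·0.38·(55.9 − 31.6) = 0
-55350 c = -19456
c = -19456/-55350 ≈ 0.3515 J/(g·°C)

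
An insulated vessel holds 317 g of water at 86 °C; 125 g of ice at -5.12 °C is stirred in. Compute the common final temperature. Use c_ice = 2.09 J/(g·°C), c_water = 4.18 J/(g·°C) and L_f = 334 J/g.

T_f ≈ 38.4 °C

Heat gained plus heat lost sum to zero:
ice -5.12→0 °C: 125·2.09·5.12 = 1337.6
  latent heat to melt: 125·334 = 41750
  meltwater 0→T: 125·4.18·T = 522.5 T
  water: 1325.1(T − 86)
1847.6 T = 113955 − 43088 = 70868
T ≈ 38.36 °C — above 0 °C, consistent with complete melting.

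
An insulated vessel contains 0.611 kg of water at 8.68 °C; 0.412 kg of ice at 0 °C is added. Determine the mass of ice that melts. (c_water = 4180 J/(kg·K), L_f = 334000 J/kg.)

Heat available from the water dropping to 0 °C: 0.611·4180·8.68 = 22169 J.
Melting all 0.412 kg of ice would need 0.412·334000 = 137608 J.
That's not enough to melt it all — equilibrium is at 0 °C with ice remaining.
Mass melted = 22169/334000 ≈ 0.06637 kg.

m_melted ≈ 0.0664 kg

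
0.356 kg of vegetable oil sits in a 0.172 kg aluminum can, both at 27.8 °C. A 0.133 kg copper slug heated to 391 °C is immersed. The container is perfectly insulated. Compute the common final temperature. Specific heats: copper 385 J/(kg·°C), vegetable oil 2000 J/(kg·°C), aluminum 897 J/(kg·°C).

T_f ≈ 48.1 °C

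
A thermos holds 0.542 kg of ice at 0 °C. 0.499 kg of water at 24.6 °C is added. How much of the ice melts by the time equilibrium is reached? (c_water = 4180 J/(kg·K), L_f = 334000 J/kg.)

m_melted ≈ 0.154 kg

Heat available from the water dropping to 0 °C: 0.499·4180·24.6 = 51311 J.
Fully melting the ice requires m_ice L_f = 0.542·334000 = 181028 J.
That's not enough to melt it all — equilibrium is at 0 °C with ice remaining.
m_melted·334000 = 51311  ⇒  m_melted ≈ 0.1536 kg.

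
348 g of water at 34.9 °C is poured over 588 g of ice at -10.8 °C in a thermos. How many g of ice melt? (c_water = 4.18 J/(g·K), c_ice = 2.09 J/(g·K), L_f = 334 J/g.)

m_melted ≈ 112 g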